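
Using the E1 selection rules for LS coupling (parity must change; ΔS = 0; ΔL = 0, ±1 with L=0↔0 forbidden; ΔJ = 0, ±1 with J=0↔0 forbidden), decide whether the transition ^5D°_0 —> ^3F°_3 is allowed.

forbidden

Initial level: S=2, L=2, J=0, parity odd. Final level: S=1, L=3, J=3, parity odd.
Parity must change: odd → odd — fails.
ΔS = 0: S: 2 → 1 — fails.
ΔL = 0, ±1 (not L=0↔0): L: 2 → 3, ΔL = +1 — passes.
ΔJ = 0, ±1 (not J=0↔0): J: 0 → 3, ΔJ = +3 — fails.
Rule(s) violated: parity, ΔS, ΔJ.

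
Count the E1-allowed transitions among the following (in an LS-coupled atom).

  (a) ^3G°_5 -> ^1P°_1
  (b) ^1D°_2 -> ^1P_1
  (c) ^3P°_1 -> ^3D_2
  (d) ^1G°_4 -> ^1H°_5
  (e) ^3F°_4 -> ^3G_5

(a) forbidden (parity, ΔS, ΔL, ΔJ fail)
(b) allowed
(c) allowed
(d) forbidden (parity fails)
(e) allowed
Total allowed: 3 of 5.

3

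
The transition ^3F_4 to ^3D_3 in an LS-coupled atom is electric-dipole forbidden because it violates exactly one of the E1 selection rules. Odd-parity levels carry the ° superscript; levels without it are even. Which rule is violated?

Parity must change: even → even — fails.
ΔS = 0: S: 1 → 1 — ok.
ΔL = 0, ±1 (not L=0↔0): L: 3 → 2, ΔL = -1 — ok.
ΔJ = 0, ±1 (not J=0↔0): J: 4 → 3, ΔJ = -1 — ok.

parity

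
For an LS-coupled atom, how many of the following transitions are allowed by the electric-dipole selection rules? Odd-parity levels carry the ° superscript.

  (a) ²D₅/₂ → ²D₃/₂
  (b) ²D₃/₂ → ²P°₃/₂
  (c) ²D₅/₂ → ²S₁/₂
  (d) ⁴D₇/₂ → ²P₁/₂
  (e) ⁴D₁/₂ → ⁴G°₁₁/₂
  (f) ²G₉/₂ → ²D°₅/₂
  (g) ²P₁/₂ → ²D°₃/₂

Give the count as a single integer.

2

(a) forbidden (parity fails)
(b) allowed
(c) forbidden (parity, ΔL, ΔJ fail)
(d) forbidden (parity, ΔS, ΔJ fail)
(e) forbidden (ΔL, ΔJ fail)
(f) forbidden (ΔL, ΔJ fail)
(g) allowed
Total allowed: 2 of 7.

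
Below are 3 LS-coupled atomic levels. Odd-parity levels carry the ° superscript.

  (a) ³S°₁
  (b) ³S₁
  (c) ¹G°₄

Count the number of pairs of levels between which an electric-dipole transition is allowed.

0

(a)–(b): forbidden (ΔL).
(a)–(c): forbidden (parity, ΔS, ΔL, ΔJ).
(b)–(c): forbidden (ΔS, ΔL, ΔJ).
Allowed pairs: 0 of 3.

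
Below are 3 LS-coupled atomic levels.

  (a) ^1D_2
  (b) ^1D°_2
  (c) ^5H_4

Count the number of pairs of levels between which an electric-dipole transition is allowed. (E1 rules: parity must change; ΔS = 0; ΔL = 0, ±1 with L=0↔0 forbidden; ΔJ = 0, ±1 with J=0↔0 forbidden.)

1

(a)–(b): allowed.
(a)–(c): forbidden (parity, ΔS, ΔL, ΔJ).
(b)–(c): forbidden (ΔS, ΔL, ΔJ).
Allowed pairs: 1 of 3.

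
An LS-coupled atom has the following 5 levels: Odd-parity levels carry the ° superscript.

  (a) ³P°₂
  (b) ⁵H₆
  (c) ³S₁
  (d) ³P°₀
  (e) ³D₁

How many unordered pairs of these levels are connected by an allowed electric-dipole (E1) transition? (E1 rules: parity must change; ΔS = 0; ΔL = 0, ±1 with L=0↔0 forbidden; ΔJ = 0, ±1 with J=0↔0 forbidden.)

4

(a)–(b): forbidden (ΔS, ΔL, ΔJ).
(a)–(c): allowed.
(a)–(d): forbidden (parity, ΔJ).
(a)–(e): allowed.
(b)–(c): forbidden (parity, ΔS, ΔL, ΔJ).
(b)–(d): forbidden (ΔS, ΔL, ΔJ).
(b)–(e): forbidden (parity, ΔS, ΔL, ΔJ).
(c)–(d): allowed.
(c)–(e): forbidden (parity, ΔL).
(d)–(e): allowed.
Allowed pairs: 4 of 10.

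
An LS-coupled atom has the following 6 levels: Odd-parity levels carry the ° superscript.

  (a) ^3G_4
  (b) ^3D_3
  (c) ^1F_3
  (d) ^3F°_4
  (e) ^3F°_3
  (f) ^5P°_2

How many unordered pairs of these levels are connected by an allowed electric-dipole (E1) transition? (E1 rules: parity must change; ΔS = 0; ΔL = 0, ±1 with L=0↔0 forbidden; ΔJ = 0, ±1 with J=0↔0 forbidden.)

(a)–(b): forbidden (parity, ΔL).
(a)–(c): forbidden (parity, ΔS).
(a)–(d): allowed.
(a)–(e): allowed.
(a)–(f): forbidden (ΔS, ΔL, ΔJ).
(b)–(c): forbidden (parity, ΔS).
(b)–(d): allowed.
(b)–(e): allowed.
(b)–(f): forbidden (ΔS).
(c)–(d): forbidden (ΔS).
(c)–(e): forbidden (ΔS).
(c)–(f): forbidden (ΔS, ΔL).
(d)–(e): forbidden (parity).
(d)–(f): forbidden (parity, ΔS, ΔL, ΔJ).
(e)–(f): forbidden (parity, ΔS, ΔL).
Allowed pairs: 4 of 15.

4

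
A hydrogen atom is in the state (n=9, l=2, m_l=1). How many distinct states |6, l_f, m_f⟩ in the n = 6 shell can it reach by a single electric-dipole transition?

5

E1 requires Δl = ±1, so l_f ∈ {1, 3}; with 0 ≤ l_f ≤ n_f−1 = 5, the allowed l_f values are {1, 3}.
For l_f = 1: m_f ∈ {m_i−1, m_i, m_i+1} ∩ [−1, 1] = {0, 1} → 2 states.
For l_f = 3: m_f ∈ {m_i−1, m_i, m_i+1} ∩ [−3, 3] = {0, 1, 2} → 3 states.
Total: 5.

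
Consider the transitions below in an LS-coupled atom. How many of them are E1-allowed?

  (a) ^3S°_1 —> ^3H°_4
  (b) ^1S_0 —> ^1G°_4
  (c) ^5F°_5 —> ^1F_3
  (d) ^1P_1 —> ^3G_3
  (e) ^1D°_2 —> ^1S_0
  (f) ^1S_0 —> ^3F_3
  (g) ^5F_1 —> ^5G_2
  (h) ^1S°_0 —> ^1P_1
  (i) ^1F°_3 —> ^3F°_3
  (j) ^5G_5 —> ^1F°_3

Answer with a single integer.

(a) forbidden (parity, ΔL, ΔJ fail)
(b) forbidden (ΔL, ΔJ fail)
(c) forbidden (ΔS, ΔJ fail)
(d) forbidden (parity, ΔS, ΔL, ΔJ fail)
(e) forbidden (ΔL, ΔJ fail)
(f) forbidden (parity, ΔS, ΔL, ΔJ fail)
(g) forbidden (parity fails)
(h) allowed
(i) forbidden (parity, ΔS fail)
(j) forbidden (ΔS, ΔJ fail)
Total allowed: 1 of 10.

1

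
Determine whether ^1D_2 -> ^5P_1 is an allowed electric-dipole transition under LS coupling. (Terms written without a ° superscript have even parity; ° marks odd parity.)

Initial level: S=0, L=2, J=2, parity even. Final level: S=2, L=1, J=1, parity even.
Parity must change: even → even — fails.
ΔS = 0: S: 0 → 2 — fails.
ΔL = 0, ±1 (not L=0↔0): L: 2 → 1, ΔL = -1 — ok.
ΔJ = 0, ±1 (not J=0↔0): J: 2 → 1, ΔJ = -1 — ok.
Rule(s) violated: parity, ΔS.

forbidden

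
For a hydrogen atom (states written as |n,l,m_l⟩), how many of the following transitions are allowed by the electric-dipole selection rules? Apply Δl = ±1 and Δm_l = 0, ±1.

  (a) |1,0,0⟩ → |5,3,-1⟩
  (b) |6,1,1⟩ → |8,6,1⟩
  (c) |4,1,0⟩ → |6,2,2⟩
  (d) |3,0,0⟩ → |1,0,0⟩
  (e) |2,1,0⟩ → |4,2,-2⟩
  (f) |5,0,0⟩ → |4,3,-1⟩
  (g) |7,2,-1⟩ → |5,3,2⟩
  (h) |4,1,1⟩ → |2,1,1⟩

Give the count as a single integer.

(a) forbidden — Δl = +3 (E1 requires Δl = ±1)
(b) forbidden — Δl = +5 (E1 requires Δl = ±1)
(c) forbidden — Δm_l = +2 (E1 requires Δm_l = 0, ±1)
(d) forbidden — Δl = +0 (E1 requires Δl = ±1)
(e) forbidden — Δm_l = -2 (E1 requires Δm_l = 0, ±1)
(f) forbidden — Δl = +3 (E1 requires Δl = ±1)
(g) forbidden — Δm_l = +3 (E1 requires Δm_l = 0, ±1)
(h) forbidden — Δl = +0 (E1 requires Δl = ±1)
Total allowed: 0 of 8.

0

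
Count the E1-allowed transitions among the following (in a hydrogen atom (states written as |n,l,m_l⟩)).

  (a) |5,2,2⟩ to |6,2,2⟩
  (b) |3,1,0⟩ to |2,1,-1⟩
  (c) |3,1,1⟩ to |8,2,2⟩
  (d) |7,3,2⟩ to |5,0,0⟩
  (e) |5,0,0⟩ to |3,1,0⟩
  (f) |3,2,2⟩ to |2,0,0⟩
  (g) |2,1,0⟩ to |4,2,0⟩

3

(a) forbidden — Δl = +0 (E1 requires Δl = ±1)
(b) forbidden — Δl = +0 (E1 requires Δl = ±1)
(c) allowed
(d) forbidden — Δl = -3 (E1 requires Δl = ±1); Δm_l = -2 (E1 requires Δm_l = 0, ±1)
(e) allowed
(f) forbidden — Δl = -2 (E1 requires Δl = ±1); Δm_l = -2 (E1 requires Δm_l = 0, ±1)
(g) allowed
Total allowed: 3 of 7.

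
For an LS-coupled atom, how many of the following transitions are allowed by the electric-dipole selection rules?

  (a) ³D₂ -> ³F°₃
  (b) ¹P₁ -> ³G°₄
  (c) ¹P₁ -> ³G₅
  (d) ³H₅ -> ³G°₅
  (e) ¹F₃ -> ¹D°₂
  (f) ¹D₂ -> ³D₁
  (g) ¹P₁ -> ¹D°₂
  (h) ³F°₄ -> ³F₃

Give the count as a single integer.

(a) allowed
(b) forbidden (ΔS, ΔL, ΔJ fail)
(c) forbidden (parity, ΔS, ΔL, ΔJ fail)
(d) allowed
(e) allowed
(f) forbidden (parity, ΔS fail)
(g) allowed
(h) allowed
Total allowed: 5 of 8.

5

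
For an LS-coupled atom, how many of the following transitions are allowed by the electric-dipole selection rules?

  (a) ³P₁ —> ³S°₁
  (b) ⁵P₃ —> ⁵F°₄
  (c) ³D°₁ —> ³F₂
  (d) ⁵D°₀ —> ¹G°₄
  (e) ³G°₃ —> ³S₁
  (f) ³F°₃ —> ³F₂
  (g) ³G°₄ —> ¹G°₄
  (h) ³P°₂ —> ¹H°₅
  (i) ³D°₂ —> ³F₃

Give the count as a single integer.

(a) allowed
(b) forbidden (ΔL fails)
(c) allowed
(d) forbidden (parity, ΔS, ΔL, ΔJ fail)
(e) forbidden (ΔL, ΔJ fail)
(f) allowed
(g) forbidden (parity, ΔS fail)
(h) forbidden (parity, ΔS, ΔL, ΔJ fail)
(i) allowed
Total allowed: 4 of 9.

4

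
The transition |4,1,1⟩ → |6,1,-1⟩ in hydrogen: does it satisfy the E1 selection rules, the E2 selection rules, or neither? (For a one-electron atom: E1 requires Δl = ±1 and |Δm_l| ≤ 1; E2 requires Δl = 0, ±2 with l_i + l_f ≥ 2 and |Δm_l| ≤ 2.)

E2

Δl = 1 − 1 = +0; l_i + l_f = 2.
Δm_l = -2.
E1 (Δl = ±1, |Δm_l| ≤ 1): not satisfied.
E2 (Δl = 0,±2, l_i+l_f ≥ 2, |Δm_l| ≤ 2): satisfied.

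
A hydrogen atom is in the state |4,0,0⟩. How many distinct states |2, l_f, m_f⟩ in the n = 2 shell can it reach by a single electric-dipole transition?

E1 requires Δl = ±1, so l_f ∈ {-1, 1}; with 0 ≤ l_f ≤ n_f−1 = 1, the allowed l_f values are {1}.
For l_f = 1: m_f ∈ {m_i−1, m_i, m_i+1} ∩ [−1, 1] = {-1, 0, 1} → 3 states.
Total: 3.

3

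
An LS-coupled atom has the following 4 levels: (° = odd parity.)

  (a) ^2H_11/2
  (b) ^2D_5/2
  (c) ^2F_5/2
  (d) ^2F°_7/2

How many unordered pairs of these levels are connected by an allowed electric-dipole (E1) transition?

2

(a)–(b): forbidden (parity, ΔL, ΔJ).
(a)–(c): forbidden (parity, ΔL, ΔJ).
(a)–(d): forbidden (ΔL, ΔJ).
(b)–(c): forbidden (parity).
(b)–(d): allowed.
(c)–(d): allowed.
Allowed pairs: 2 of 6.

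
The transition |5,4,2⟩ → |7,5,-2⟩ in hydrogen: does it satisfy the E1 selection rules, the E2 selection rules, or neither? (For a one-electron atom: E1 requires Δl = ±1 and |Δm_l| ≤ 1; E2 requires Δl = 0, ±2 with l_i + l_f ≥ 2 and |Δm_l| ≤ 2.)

neither

Δl = 5 − 4 = +1; l_i + l_f = 9.
Δm_l = -4.
E1 (Δl = ±1, |Δm_l| ≤ 1): not satisfied.
E2 (Δl = 0,±2, l_i+l_f ≥ 2, |Δm_l| ≤ 2): not satisfied.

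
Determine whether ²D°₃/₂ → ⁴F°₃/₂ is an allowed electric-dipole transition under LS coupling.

forbidden

Initial level: S=1/2, L=2, J=3/2, parity odd. Final level: S=3/2, L=3, J=3/2, parity odd.
Parity must change: odd → odd — ✗.
ΔS = 0: S: 1/2 → 3/2 — ✗.
ΔL = 0, ±1 (not L=0↔0): L: 2 → 3, ΔL = +1 — ✓.
ΔJ = 0, ±1 (not J=0↔0): J: 3/2 → 3/2, ΔJ = +0 — ✓.
Rule(s) violated: parity, ΔS.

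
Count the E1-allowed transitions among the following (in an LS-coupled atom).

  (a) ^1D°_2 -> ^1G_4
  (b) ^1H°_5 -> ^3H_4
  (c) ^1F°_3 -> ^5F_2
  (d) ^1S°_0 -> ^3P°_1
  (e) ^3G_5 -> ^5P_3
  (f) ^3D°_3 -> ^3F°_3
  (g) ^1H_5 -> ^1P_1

(a) forbidden (ΔL, ΔJ fail)
(b) forbidden (ΔS fails)
(c) forbidden (ΔS fails)
(d) forbidden (parity, ΔS fail)
(e) forbidden (parity, ΔS, ΔL, ΔJ fail)
(f) forbidden (parity fails)
(g) forbidden (parity, ΔL, ΔJ fail)
Total allowed: 0 of 7.

0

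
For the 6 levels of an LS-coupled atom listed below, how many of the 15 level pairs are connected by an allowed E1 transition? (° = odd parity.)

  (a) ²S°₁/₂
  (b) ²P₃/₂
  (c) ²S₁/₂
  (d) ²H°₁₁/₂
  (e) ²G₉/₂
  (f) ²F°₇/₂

(a)–(b): allowed.
(a)–(c): forbidden (ΔL).
(a)–(d): forbidden (parity, ΔL, ΔJ).
(a)–(e): forbidden (ΔL, ΔJ).
(a)–(f): forbidden (parity, ΔL, ΔJ).
(b)–(c): forbidden (parity).
(b)–(d): forbidden (ΔL, ΔJ).
(b)–(e): forbidden (parity, ΔL, ΔJ).
(b)–(f): forbidden (ΔL, ΔJ).
(c)–(d): forbidden (ΔL, ΔJ).
(c)–(e): forbidden (parity, ΔL, ΔJ).
(c)–(f): forbidden (ΔL, ΔJ).
(d)–(e): allowed.
(d)–(f): forbidden (parity, ΔL, ΔJ).
(e)–(f): allowed.
Allowed pairs: 3 of 15.

3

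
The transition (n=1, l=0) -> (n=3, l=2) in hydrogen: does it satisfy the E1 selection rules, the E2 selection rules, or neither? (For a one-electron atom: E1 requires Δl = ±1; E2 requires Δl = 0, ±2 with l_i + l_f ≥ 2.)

Δl = 2 − 0 = +2; l_i + l_f = 2.
E1 (Δl = ±1): not satisfied.
E2 (Δl = 0,±2, l_i+l_f ≥ 2): satisfied.

E2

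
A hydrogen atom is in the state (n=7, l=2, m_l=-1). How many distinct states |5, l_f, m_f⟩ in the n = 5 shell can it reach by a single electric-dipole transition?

5

E1 requires Δl = ±1, so l_f ∈ {1, 3}; with 0 ≤ l_f ≤ n_f−1 = 4, the allowed l_f values are {1, 3}.
For l_f = 1: m_f ∈ {m_i−1, m_i, m_i+1} ∩ [−1, 1] = {-1, 0} → 2 states.
For l_f = 3: m_f ∈ {m_i−1, m_i, m_i+1} ∩ [−3, 3] = {-2, -1, 0} → 3 states.
Total: 5.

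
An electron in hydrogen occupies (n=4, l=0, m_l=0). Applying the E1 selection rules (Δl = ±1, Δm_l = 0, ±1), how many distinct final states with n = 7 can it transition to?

3

E1 requires Δl = ±1, so l_f ∈ {-1, 1}; with 0 ≤ l_f ≤ n_f−1 = 6, the allowed l_f values are {1}.
For l_f = 1: m_f ∈ {m_i−1, m_i, m_i+1} ∩ [−1, 1] = {-1, 0, 1} → 3 states.
Total: 3.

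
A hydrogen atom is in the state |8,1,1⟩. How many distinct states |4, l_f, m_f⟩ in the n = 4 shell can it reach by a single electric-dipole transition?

4

E1 requires Δl = ±1, so l_f ∈ {0, 2}; with 0 ≤ l_f ≤ n_f−1 = 3, the allowed l_f values are {0, 2}.
For l_f = 0: m_f ∈ {m_i−1, m_i, m_i+1} ∩ [−0, 0] = {0} → 1 state.
For l_f = 2: m_f ∈ {m_i−1, m_i, m_i+1} ∩ [−2, 2] = {0, 1, 2} → 3 states.
Total: 4.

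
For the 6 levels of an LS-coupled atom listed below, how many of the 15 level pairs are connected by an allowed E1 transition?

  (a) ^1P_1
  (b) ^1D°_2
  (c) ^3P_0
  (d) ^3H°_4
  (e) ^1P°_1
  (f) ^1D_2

4

(a)–(b): allowed.
(a)–(c): forbidden (parity, ΔS).
(a)–(d): forbidden (ΔS, ΔL, ΔJ).
(a)–(e): allowed.
(a)–(f): forbidden (parity).
(b)–(c): forbidden (ΔS, ΔJ).
(b)–(d): forbidden (parity, ΔS, ΔL, ΔJ).
(b)–(e): forbidden (parity).
(b)–(f): allowed.
(c)–(d): forbidden (ΔL, ΔJ).
(c)–(e): forbidden (ΔS).
(c)–(f): forbidden (parity, ΔS, ΔJ).
(d)–(e): forbidden (parity, ΔS, ΔL, ΔJ).
(d)–(f): forbidden (ΔS, ΔL, ΔJ).
(e)–(f): allowed.
Allowed pairs: 4 of 15.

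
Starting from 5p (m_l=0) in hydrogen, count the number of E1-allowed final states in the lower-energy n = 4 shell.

E1 requires Δl = ±1, so l_f ∈ {0, 2}; with 0 ≤ l_f ≤ n_f−1 = 3, the allowed l_f values are {0, 2}.
For l_f = 0: m_f ∈ {m_i−1, m_i, m_i+1} ∩ [−0, 0] = {0} → 1 state.
For l_f = 2: m_f ∈ {m_i−1, m_i, m_i+1} ∩ [−2, 2] = {-1, 0, 1} → 3 states.
Total: 4.

4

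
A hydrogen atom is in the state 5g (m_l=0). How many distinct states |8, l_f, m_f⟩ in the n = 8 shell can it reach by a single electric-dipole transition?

E1 requires Δl = ±1, so l_f ∈ {3, 5}; with 0 ≤ l_f ≤ n_f−1 = 7, the allowed l_f values are {3, 5}.
For l_f = 3: m_f ∈ {m_i−1, m_i, m_i+1} ∩ [−3, 3] = {-1, 0, 1} → 3 states.
For l_f = 5: m_f ∈ {m_i−1, m_i, m_i+1} ∩ [−5, 5] = {-1, 0, 1} → 3 states.
Total: 6.

6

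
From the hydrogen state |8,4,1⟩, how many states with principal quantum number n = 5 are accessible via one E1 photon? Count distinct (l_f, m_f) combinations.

E1 requires Δl = ±1, so l_f ∈ {3, 5}; with 0 ≤ l_f ≤ n_f−1 = 4, the allowed l_f values are {3}.
For l_f = 3: m_f ∈ {m_i−1, m_i, m_i+1} ∩ [−3, 3] = {0, 1, 2} → 3 states.
Total: 3.

3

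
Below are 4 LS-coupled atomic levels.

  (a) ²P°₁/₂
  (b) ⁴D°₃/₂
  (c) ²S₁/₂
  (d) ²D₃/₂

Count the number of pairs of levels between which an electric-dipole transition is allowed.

(a)–(b): forbidden (parity, ΔS).
(a)–(c): allowed.
(a)–(d): allowed.
(b)–(c): forbidden (ΔS, ΔL).
(b)–(d): forbidden (ΔS).
(c)–(d): forbidden (parity, ΔL).
Allowed pairs: 2 of 6.

2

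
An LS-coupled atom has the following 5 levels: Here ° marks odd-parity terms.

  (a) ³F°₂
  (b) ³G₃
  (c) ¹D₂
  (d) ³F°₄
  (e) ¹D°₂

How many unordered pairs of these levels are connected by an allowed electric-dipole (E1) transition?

3

(a)–(b): allowed.
(a)–(c): forbidden (ΔS).
(a)–(d): forbidden (parity, ΔJ).
(a)–(e): forbidden (parity, ΔS).
(b)–(c): forbidden (parity, ΔS, ΔL).
(b)–(d): allowed.
(b)–(e): forbidden (ΔS, ΔL).
(c)–(d): forbidden (ΔS, ΔJ).
(c)–(e): allowed.
(d)–(e): forbidden (parity, ΔS, ΔJ).
Allowed pairs: 3 of 10.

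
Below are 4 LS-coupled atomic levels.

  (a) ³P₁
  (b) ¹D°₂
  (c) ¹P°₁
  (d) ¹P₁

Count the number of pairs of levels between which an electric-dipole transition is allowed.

2

(a)–(b): forbidden (ΔS).
(a)–(c): forbidden (ΔS).
(a)–(d): forbidden (parity, ΔS).
(b)–(c): forbidden (parity).
(b)–(d): allowed.
(c)–(d): allowed.
Allowed pairs: 2 of 6.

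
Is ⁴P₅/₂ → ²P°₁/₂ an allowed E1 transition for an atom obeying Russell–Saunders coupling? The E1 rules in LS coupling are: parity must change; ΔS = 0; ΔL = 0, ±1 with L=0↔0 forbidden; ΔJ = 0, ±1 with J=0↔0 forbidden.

Initial level: S=3/2, L=1, J=5/2, parity even. Final level: S=1/2, L=1, J=1/2, parity odd.
Parity must change: even → odd — passes.
ΔJ = 0, ±1 (not J=0↔0): J: 5/2 → 1/2, ΔJ = -2 — fails.
ΔS = 0: S: 3/2 → 1/2 — fails.
ΔL = 0, ±1 (not L=0↔0): L: 1 → 1, ΔL = +0 — passes.
Rule(s) violated: ΔS, ΔJ.

forbidden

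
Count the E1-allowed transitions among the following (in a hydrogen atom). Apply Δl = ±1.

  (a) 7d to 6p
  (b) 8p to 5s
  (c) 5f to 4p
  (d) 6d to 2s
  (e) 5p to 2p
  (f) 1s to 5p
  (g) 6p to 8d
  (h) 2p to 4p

4

(a) allowed
(b) allowed
(c) forbidden — Δl = -2 (E1 requires Δl = ±1)
(d) forbidden — Δl = -2 (E1 requires Δl = ±1)
(e) forbidden — Δl = +0 (E1 requires Δl = ±1)
(f) allowed
(g) allowed
(h) forbidden — Δl = +0 (E1 requires Δl = ±1)
Total allowed: 4 of 8.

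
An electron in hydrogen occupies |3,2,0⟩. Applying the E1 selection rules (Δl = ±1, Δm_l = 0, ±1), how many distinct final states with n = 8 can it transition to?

6

E1 requires Δl = ±1, so l_f ∈ {1, 3}; with 0 ≤ l_f ≤ n_f−1 = 7, the allowed l_f values are {1, 3}.
For l_f = 1: m_f ∈ {m_i−1, m_i, m_i+1} ∩ [−1, 1] = {-1, 0, 1} → 3 states.
For l_f = 3: m_f ∈ {m_i−1, m_i, m_i+1} ∩ [−3, 3] = {-1, 0, 1} → 3 states.
Total: 6.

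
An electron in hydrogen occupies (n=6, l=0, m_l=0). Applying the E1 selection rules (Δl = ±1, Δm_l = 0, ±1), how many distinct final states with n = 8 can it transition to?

3

E1 requires Δl = ±1, so l_f ∈ {-1, 1}; with 0 ≤ l_f ≤ n_f−1 = 7, the allowed l_f values are {1}.
For l_f = 1: m_f ∈ {m_i−1, m_i, m_i+1} ∩ [−1, 1] = {-1, 0, 1} → 3 states.
Total: 3.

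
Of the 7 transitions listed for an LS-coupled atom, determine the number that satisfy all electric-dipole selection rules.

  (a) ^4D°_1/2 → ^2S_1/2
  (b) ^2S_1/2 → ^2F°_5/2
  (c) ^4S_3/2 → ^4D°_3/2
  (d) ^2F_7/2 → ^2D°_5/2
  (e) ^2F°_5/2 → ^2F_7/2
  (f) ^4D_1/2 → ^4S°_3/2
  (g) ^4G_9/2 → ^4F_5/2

2

(a) forbidden (ΔS, ΔL fail)
(b) forbidden (ΔL, ΔJ fail)
(c) forbidden (ΔL fails)
(d) allowed
(e) allowed
(f) forbidden (ΔL fails)
(g) forbidden (parity, ΔJ fail)
Total allowed: 2 of 7.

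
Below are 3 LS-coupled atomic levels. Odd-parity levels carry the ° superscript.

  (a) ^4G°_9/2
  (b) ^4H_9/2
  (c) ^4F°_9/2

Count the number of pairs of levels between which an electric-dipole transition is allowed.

1

(a)–(b): allowed.
(a)–(c): forbidden (parity).
(b)–(c): forbidden (ΔL).
Allowed pairs: 1 of 3.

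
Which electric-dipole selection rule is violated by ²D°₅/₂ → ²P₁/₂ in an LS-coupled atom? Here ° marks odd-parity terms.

the ΔJ = 0, ±1 rule

Reading off the term symbols: S 1/2→1/2, L 2→1, J 5/2→1/2, parity odd→even.
ΔJ = 0, ±1 (not J=0↔0): J: 5/2 → 1/2, ΔJ = -2 — fails.
ΔL = 0, ±1 (not L=0↔0): L: 2 → 1, ΔL = -1 — passes.
Parity must change: odd → even — passes.
ΔS = 0: S: 1/2 → 1/2 — passes.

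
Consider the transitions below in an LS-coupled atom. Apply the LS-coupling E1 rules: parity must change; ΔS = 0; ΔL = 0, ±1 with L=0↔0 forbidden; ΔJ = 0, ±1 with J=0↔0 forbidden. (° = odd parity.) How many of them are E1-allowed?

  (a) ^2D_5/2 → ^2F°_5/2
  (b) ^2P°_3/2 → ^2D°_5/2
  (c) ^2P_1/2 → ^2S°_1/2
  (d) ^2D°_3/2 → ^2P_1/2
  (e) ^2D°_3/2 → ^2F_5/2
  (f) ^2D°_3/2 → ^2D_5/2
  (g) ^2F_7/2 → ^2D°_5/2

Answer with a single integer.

(a) allowed
(b) forbidden (parity fails)
(c) allowed
(d) allowed
(e) allowed
(f) allowed
(g) allowed
Total allowed: 6 of 7.

6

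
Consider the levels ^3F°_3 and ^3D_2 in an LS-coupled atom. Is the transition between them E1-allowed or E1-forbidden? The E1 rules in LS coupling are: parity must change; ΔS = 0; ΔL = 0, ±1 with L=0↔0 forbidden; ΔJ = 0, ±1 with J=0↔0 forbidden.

allowed

Reading off the term symbols: S 1→1, L 3→2, J 3→2, parity odd→even.
Parity must change: odd → even — passes.
ΔJ = 0, ±1 (not J=0↔0): J: 3 → 2, ΔJ = -1 — passes.
ΔL = 0, ±1 (not L=0↔0): L: 3 → 2, ΔL = -1 — passes.
ΔS = 0: S: 1 → 1 — passes.
All four E1 rules are satisfied.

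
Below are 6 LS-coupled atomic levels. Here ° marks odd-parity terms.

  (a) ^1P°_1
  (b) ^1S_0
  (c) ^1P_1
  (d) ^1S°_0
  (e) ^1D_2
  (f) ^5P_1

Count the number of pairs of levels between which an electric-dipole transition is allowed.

(a)–(b): allowed.
(a)–(c): allowed.
(a)–(d): forbidden (parity).
(a)–(e): allowed.
(a)–(f): forbidden (ΔS).
(b)–(c): forbidden (parity).
(b)–(d): forbidden (ΔL, ΔJ).
(b)–(e): forbidden (parity, ΔL, ΔJ).
(b)–(f): forbidden (parity, ΔS).
(c)–(d): allowed.
(c)–(e): forbidden (parity).
(c)–(f): forbidden (parity, ΔS).
(d)–(e): forbidden (ΔL, ΔJ).
(d)–(f): forbidden (ΔS).
(e)–(f): forbidden (parity, ΔS).
Allowed pairs: 4 of 15.

4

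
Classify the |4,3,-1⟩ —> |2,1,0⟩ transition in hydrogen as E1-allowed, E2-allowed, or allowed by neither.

Δl = 1 − 3 = -2; l_i + l_f = 4.
Δm_l = +1.
E1 (Δl = ±1, |Δm_l| ≤ 1): not satisfied.
E2 (Δl = 0,±2, l_i+l_f ≥ 2, |Δm_l| ≤ 2): satisfied.

E2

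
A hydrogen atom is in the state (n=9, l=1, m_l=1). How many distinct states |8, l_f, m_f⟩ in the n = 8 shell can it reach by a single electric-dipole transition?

E1 requires Δl = ±1, so l_f ∈ {0, 2}; with 0 ≤ l_f ≤ n_f−1 = 7, the allowed l_f values are {0, 2}.
For l_f = 0: m_f ∈ {m_i−1, m_i, m_i+1} ∩ [−0, 0] = {0} → 1 state.
For l_f = 2: m_f ∈ {m_i−1, m_i, m_i+1} ∩ [−2, 2] = {0, 1, 2} → 3 states.
Total: 4.

4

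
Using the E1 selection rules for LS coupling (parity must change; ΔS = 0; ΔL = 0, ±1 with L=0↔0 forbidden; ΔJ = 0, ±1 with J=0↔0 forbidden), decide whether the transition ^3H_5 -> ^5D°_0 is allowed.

forbidden

Initial level: S=1, L=5, J=5, parity even. Final level: S=2, L=2, J=0, parity odd.
ΔS = 0: S: 1 → 2 — violated.
ΔJ = 0, ±1 (not J=0↔0): J: 5 → 0, ΔJ = -5 — violated.
Parity must change: even → odd — satisfied.
ΔL = 0, ±1 (not L=0↔0): L: 5 → 2, ΔL = -3 — violated.
Rule(s) violated: ΔS, ΔL, ΔJ.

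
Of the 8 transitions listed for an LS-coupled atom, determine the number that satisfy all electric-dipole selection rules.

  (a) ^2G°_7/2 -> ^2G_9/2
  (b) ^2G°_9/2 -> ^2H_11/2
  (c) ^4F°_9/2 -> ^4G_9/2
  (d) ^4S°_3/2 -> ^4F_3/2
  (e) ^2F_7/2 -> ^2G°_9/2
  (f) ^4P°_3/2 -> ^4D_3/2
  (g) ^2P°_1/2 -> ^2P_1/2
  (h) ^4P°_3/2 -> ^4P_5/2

7

(a) allowed
(b) allowed
(c) allowed
(d) forbidden (ΔL fails)
(e) allowed
(f) allowed
(g) allowed
(h) allowed
Total allowed: 7 of 8.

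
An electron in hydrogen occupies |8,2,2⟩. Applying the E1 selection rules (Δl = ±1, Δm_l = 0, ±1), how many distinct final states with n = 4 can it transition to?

E1 requires Δl = ±1, so l_f ∈ {1, 3}; with 0 ≤ l_f ≤ n_f−1 = 3, the allowed l_f values are {1, 3}.
For l_f = 1: m_f ∈ {m_i−1, m_i, m_i+1} ∩ [−1, 1] = {1} → 1 state.
For l_f = 3: m_f ∈ {m_i−1, m_i, m_i+1} ∩ [−3, 3] = {1, 2, 3} → 3 states.
Total: 4.

4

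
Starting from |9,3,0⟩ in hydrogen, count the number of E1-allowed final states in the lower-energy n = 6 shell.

E1 requires Δl = ±1, so l_f ∈ {2, 4}; with 0 ≤ l_f ≤ n_f−1 = 5, the allowed l_f values are {2, 4}.
For l_f = 2: m_f ∈ {m_i−1, m_i, m_i+1} ∩ [−2, 2] = {-1, 0, 1} → 3 states.
For l_f = 4: m_f ∈ {m_i−1, m_i, m_i+1} ∩ [−4, 4] = {-1, 0, 1} → 3 states.
Total: 6.

6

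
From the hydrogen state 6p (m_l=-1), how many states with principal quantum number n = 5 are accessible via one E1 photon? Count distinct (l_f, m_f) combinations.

E1 requires Δl = ±1, so l_f ∈ {0, 2}; with 0 ≤ l_f ≤ n_f−1 = 4, the allowed l_f values are {0, 2}.
For l_f = 0: m_f ∈ {m_i−1, m_i, m_i+1} ∩ [−0, 0] = {0} → 1 state.
For l_f = 2: m_f ∈ {m_i−1, m_i, m_i+1} ∩ [−2, 2] = {-2, -1, 0} → 3 states.
Total: 4.

4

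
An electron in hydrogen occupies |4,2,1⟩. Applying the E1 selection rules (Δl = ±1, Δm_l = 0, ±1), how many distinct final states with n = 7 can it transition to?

E1 requires Δl = ±1, so l_f ∈ {1, 3}; with 0 ≤ l_f ≤ n_f−1 = 6, the allowed l_f values are {1, 3}.
For l_f = 1: m_f ∈ {m_i−1, m_i, m_i+1} ∩ [−1, 1] = {0, 1} → 2 states.
For l_f = 3: m_f ∈ {m_i−1, m_i, m_i+1} ∩ [−3, 3] = {0, 1, 2} → 3 states.
Total: 5.

5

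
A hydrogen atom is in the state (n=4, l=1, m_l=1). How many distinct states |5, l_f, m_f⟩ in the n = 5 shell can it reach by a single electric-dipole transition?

E1 requires Δl = ±1, so l_f ∈ {0, 2}; with 0 ≤ l_f ≤ n_f−1 = 4, the allowed l_f values are {0, 2}.
For l_f = 0: m_f ∈ {m_i−1, m_i, m_i+1} ∩ [−0, 0] = {0} → 1 state.
For l_f = 2: m_f ∈ {m_i−1, m_i, m_i+1} ∩ [−2, 2] = {0, 1, 2} → 3 states.
Total: 4.

4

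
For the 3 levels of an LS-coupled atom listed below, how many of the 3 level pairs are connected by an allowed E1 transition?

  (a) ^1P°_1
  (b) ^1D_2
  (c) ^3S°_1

1

(a)–(b): allowed.
(a)–(c): forbidden (parity, ΔS).
(b)–(c): forbidden (ΔS, ΔL).
Allowed pairs: 1 of 3.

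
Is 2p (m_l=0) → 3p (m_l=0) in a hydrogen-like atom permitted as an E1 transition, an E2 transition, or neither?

Δl = 1 − 1 = +0; l_i + l_f = 2.
Δm_l = +0.
E1 (Δl = ±1, |Δm_l| ≤ 1): not satisfied.
E2 (Δl = 0,±2, l_i+l_f ≥ 2, |Δm_l| ≤ 2): satisfied.

E2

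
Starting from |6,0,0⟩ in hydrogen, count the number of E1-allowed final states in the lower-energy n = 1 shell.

E1 requires l_f ∈ {-1, 1}, but neither lies in [0, 0], so no final state is reachable.
Total: 0.

0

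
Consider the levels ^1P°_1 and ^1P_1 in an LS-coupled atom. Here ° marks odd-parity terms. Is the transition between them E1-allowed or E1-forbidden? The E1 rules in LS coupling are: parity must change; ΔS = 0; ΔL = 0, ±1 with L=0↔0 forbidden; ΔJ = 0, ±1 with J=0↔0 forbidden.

Reading off the term symbols: S 0→0, L 1→1, J 1→1, parity odd→even.
Parity must change: odd → even — passes.
ΔS = 0: S: 0 → 0 — passes.
ΔL = 0, ±1 (not L=0↔0): L: 1 → 1, ΔL = +0 — passes.
ΔJ = 0, ±1 (not J=0↔0): J: 1 → 1, ΔJ = +0 — passes.
All four E1 rules are satisfied.

allowed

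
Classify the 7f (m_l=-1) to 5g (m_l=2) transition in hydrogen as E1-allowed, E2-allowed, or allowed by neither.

Δl = 4 − 3 = +1; l_i + l_f = 7.
Δm_l = +3.
E1 (Δl = ±1, |Δm_l| ≤ 1): not satisfied.
E2 (Δl = 0,±2, l_i+l_f ≥ 2, |Δm_l| ≤ 2): not satisfied.

neither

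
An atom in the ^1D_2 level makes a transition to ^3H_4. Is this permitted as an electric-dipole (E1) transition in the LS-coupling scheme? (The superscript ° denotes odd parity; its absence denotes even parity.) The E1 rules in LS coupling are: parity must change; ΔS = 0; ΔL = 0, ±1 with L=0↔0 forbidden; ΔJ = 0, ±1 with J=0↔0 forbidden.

Parity must change: even → even — fails.
ΔS = 0: S: 0 → 1 — fails.
ΔL = 0, ±1 (not L=0↔0): L: 2 → 5, ΔL = +3 — fails.
ΔJ = 0, ±1 (not J=0↔0): J: 2 → 4, ΔJ = +2 — fails.
Rule(s) violated: parity, ΔS, ΔL, ΔJ.

forbidden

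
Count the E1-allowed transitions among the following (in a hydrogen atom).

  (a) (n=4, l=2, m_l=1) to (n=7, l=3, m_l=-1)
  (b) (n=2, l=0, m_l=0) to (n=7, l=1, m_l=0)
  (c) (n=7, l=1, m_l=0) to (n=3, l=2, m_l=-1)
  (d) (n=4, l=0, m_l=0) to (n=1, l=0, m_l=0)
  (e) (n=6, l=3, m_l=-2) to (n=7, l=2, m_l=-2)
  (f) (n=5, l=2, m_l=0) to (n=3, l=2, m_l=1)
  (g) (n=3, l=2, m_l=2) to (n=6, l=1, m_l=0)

(a) forbidden — Δm_l = -2 (E1 requires Δm_l = 0, ±1)
(b) allowed
(c) allowed
(d) forbidden — Δl = +0 (E1 requires Δl = ±1)
(e) allowed
(f) forbidden — Δl = +0 (E1 requires Δl = ±1)
(g) forbidden — Δm_l = -2 (E1 requires Δm_l = 0, ±1)
Total allowed: 3 of 7.

3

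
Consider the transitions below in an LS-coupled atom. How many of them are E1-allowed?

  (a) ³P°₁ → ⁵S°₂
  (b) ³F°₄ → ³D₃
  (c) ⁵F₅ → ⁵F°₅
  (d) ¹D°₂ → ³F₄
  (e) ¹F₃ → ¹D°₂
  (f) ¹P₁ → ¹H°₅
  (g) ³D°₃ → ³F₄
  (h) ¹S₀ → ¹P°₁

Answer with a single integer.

5

(a) forbidden (parity, ΔS fail)
(b) allowed
(c) allowed
(d) forbidden (ΔS, ΔJ fail)
(e) allowed
(f) forbidden (ΔL, ΔJ fail)
(g) allowed
(h) allowed
Total allowed: 5 of 8.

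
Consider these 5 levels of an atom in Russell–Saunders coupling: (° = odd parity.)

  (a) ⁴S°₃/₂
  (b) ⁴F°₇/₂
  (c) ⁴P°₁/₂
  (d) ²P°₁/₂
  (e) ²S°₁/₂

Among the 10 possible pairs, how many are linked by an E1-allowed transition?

0

(a)–(b): forbidden (parity, ΔL, ΔJ).
(a)–(c): forbidden (parity).
(a)–(d): forbidden (parity, ΔS).
(a)–(e): forbidden (parity, ΔS, ΔL).
(b)–(c): forbidden (parity, ΔL, ΔJ).
(b)–(d): forbidden (parity, ΔS, ΔL, ΔJ).
(b)–(e): forbidden (parity, ΔS, ΔL, ΔJ).
(c)–(d): forbidden (parity, ΔS).
(c)–(e): forbidden (parity, ΔS).
(d)–(e): forbidden (parity).
Allowed pairs: 0 of 10.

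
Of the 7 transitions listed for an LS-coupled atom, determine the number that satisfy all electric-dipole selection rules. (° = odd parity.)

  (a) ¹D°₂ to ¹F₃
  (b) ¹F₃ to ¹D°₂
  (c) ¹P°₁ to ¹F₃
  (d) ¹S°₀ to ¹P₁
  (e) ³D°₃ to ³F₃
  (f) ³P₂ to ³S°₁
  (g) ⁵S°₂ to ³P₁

5

(a) allowed
(b) allowed
(c) forbidden (ΔL, ΔJ fail)
(d) allowed
(e) allowed
(f) allowed
(g) forbidden (ΔS fails)
Total allowed: 5 of 7.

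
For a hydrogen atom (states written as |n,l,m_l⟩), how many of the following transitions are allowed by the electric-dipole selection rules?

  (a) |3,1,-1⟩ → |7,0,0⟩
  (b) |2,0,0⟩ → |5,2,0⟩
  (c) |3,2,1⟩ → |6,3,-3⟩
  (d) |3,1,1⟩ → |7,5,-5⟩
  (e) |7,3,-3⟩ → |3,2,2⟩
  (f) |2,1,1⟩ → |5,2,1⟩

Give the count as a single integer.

2

(a) allowed
(b) forbidden — Δl = +2 (E1 requires Δl = ±1)
(c) forbidden — Δm_l = -4 (E1 requires Δm_l = 0, ±1)
(d) forbidden — Δl = +4 (E1 requires Δl = ±1); Δm_l = -6 (E1 requires Δm_l = 0, ±1)
(e) forbidden — Δm_l = +5 (E1 requires Δm_l = 0, ±1)
(f) allowed
Total allowed: 2 of 6.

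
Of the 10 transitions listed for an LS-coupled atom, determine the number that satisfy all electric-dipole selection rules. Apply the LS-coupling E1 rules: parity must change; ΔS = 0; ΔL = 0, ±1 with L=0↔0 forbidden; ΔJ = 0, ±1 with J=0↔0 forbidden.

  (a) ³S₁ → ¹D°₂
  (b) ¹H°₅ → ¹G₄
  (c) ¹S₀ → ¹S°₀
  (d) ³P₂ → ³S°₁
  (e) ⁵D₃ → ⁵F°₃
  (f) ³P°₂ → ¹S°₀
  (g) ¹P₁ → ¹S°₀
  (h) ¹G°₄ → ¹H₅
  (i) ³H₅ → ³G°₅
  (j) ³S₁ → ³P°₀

7

(a) forbidden (ΔS, ΔL fail)
(b) allowed
(c) forbidden (ΔL, ΔJ fail)
(d) allowed
(e) allowed
(f) forbidden (parity, ΔS, ΔJ fail)
(g) allowed
(h) allowed
(i) allowed
(j) allowed
Total allowed: 7 of 10.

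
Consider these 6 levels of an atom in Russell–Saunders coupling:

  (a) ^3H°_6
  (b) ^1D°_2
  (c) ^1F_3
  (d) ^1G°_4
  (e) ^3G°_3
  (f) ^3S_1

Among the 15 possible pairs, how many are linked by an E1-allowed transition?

2

(a)–(b): forbidden (parity, ΔS, ΔL, ΔJ).
(a)–(c): forbidden (ΔS, ΔL, ΔJ).
(a)–(d): forbidden (parity, ΔS, ΔJ).
(a)–(e): forbidden (parity, ΔJ).
(a)–(f): forbidden (ΔL, ΔJ).
(b)–(c): allowed.
(b)–(d): forbidden (parity, ΔL, ΔJ).
(b)–(e): forbidden (parity, ΔS, ΔL).
(b)–(f): forbidden (ΔS, ΔL).
(c)–(d): allowed.
(c)–(e): forbidden (ΔS).
(c)–(f): forbidden (parity, ΔS, ΔL, ΔJ).
(d)–(e): forbidden (parity, ΔS).
(d)–(f): forbidden (ΔS, ΔL, ΔJ).
(e)–(f): forbidden (ΔL, ΔJ).
Allowed pairs: 2 of 15.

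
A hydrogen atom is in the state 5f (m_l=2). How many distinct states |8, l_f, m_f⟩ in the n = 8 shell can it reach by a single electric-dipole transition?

E1 requires Δl = ±1, so l_f ∈ {2, 4}; with 0 ≤ l_f ≤ n_f−1 = 7, the allowed l_f values are {2, 4}.
For l_f = 2: m_f ∈ {m_i−1, m_i, m_i+1} ∩ [−2, 2] = {1, 2} → 2 states.
For l_f = 4: m_f ∈ {m_i−1, m_i, m_i+1} ∩ [−4, 4] = {1, 2, 3} → 3 states.
Total: 5.

5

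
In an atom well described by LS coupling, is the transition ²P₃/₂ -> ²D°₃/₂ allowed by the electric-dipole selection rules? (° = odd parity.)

allowed

Initial level: S=1/2, L=1, J=3/2, parity even. Final level: S=1/2, L=2, J=3/2, parity odd.
Parity must change: even → odd — ok.
ΔS = 0: S: 1/2 → 1/2 — ok.
ΔL = 0, ±1 (not L=0↔0): L: 1 → 2, ΔL = +1 — ok.
ΔJ = 0, ±1 (not J=0↔0): J: 3/2 → 3/2, ΔJ = +0 — ok.
All four E1 rules are satisfied.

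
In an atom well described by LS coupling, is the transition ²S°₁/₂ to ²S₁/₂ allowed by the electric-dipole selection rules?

Parity must change: odd → even — passes.
ΔS = 0: S: 1/2 → 1/2 — passes.
ΔL = 0, ±1 (not L=0↔0): L: 0 → 0, ΔL = +0 — fails.
ΔJ = 0, ±1 (not J=0↔0): J: 1/2 → 1/2, ΔJ = +0 — passes.
Rule(s) violated: ΔL.

forbidden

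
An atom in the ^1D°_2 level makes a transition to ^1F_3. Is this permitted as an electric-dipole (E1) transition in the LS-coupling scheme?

allowed

Parity must change: odd → even — ✓.
ΔS = 0: S: 0 → 0 — ✓.
ΔL = 0, ±1 (not L=0↔0): L: 2 → 3, ΔL = +1 — ✓.
ΔJ = 0, ±1 (not J=0↔0): J: 2 → 3, ΔJ = +1 — ✓.
All four E1 rules are satisfied.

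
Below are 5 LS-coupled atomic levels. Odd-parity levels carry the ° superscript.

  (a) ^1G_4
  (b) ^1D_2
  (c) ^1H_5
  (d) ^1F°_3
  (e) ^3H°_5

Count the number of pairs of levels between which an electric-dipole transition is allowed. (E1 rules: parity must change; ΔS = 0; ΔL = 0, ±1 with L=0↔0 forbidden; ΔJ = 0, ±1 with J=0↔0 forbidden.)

2

(a)–(b): forbidden (parity, ΔL, ΔJ).
(a)–(c): forbidden (parity).
(a)–(d): allowed.
(a)–(e): forbidden (ΔS).
(b)–(c): forbidden (parity, ΔL, ΔJ).
(b)–(d): allowed.
(b)–(e): forbidden (ΔS, ΔL, ΔJ).
(c)–(d): forbidden (ΔL, ΔJ).
(c)–(e): forbidden (ΔS).
(d)–(e): forbidden (parity, ΔS, ΔL, ΔJ).
Allowed pairs: 2 of 10.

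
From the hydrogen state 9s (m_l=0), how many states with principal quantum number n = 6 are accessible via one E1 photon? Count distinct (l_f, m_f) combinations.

3

E1 requires Δl = ±1, so l_f ∈ {-1, 1}; with 0 ≤ l_f ≤ n_f−1 = 5, the allowed l_f values are {1}.
For l_f = 1: m_f ∈ {m_i−1, m_i, m_i+1} ∩ [−1, 1] = {-1, 0, 1} → 3 states.
Total: 3.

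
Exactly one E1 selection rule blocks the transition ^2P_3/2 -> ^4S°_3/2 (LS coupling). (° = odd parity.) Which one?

the ΔS = 0 rule

Parity must change: even → odd — passes.
ΔS = 0: S: 1/2 → 3/2 — fails.
ΔL = 0, ±1 (not L=0↔0): L: 1 → 0, ΔL = -1 — passes.
ΔJ = 0, ±1 (not J=0↔0): J: 3/2 → 3/2, ΔJ = +0 — passes.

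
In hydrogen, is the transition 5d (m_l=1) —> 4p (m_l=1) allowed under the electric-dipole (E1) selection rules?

allowed

Initial l = 2, final l = 1, so Δl = -1. E1 requires Δl = ±1: satisfied.
Δm_l = 1 − (1) = +0. E1 requires Δm_l = 0, ±1: satisfied.
All E1 selection rules are satisfied.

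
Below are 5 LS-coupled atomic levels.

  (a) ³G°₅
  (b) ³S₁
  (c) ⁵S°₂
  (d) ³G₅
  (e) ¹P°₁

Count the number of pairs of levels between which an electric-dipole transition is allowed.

(a)–(b): forbidden (ΔL, ΔJ).
(a)–(c): forbidden (parity, ΔS, ΔL, ΔJ).
(a)–(d): allowed.
(a)–(e): forbidden (parity, ΔS, ΔL, ΔJ).
(b)–(c): forbidden (ΔS, ΔL).
(b)–(d): forbidden (parity, ΔL, ΔJ).
(b)–(e): forbidden (ΔS).
(c)–(d): forbidden (ΔS, ΔL, ΔJ).
(c)–(e): forbidden (parity, ΔS).
(d)–(e): forbidden (ΔS, ΔL, ΔJ).
Allowed pairs: 1 of 10.

1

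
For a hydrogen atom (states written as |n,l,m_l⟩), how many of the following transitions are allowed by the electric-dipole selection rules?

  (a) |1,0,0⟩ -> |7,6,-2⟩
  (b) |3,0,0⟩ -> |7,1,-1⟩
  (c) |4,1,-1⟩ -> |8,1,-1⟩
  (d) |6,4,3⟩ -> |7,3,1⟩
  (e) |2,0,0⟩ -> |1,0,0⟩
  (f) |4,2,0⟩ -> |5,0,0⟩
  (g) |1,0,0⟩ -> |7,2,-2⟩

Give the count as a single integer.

(a) forbidden — Δl = +6 (E1 requires Δl = ±1); Δm_l = -2 (E1 requires Δm_l = 0, ±1)
(b) allowed
(c) forbidden — Δl = +0 (E1 requires Δl = ±1)
(d) forbidden — Δm_l = -2 (E1 requires Δm_l = 0, ±1)
(e) forbidden — Δl = +0 (E1 requires Δl = ±1)
(f) forbidden — Δl = -2 (E1 requires Δl = ±1)
(g) forbidden — Δl = +2 (E1 requires Δl = ±1); Δm_l = -2 (E1 requires Δm_l = 0, ±1)
Total allowed: 1 of 7.

1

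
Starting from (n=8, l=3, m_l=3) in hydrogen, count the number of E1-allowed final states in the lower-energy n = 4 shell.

E1 requires Δl = ±1, so l_f ∈ {2, 4}; with 0 ≤ l_f ≤ n_f−1 = 3, the allowed l_f values are {2}.
For l_f = 2: m_f ∈ {m_i−1, m_i, m_i+1} ∩ [−2, 2] = {2} → 1 state.
Total: 1.

1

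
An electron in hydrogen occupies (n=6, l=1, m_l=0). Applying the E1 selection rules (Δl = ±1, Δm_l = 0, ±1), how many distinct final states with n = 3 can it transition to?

E1 requires Δl = ±1, so l_f ∈ {0, 2}; with 0 ≤ l_f ≤ n_f−1 = 2, the allowed l_f values are {0, 2}.
For l_f = 0: m_f ∈ {m_i−1, m_i, m_i+1} ∩ [−0, 0] = {0} → 1 state.
For l_f = 2: m_f ∈ {m_i−1, m_i, m_i+1} ∩ [−2, 2] = {-1, 0, 1} → 3 states.
Total: 4.

4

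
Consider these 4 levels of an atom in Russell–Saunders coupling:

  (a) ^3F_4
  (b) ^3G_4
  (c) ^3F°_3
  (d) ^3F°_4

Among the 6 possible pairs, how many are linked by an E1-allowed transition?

4

(a)–(b): forbidden (parity).
(a)–(c): allowed.
(a)–(d): allowed.
(b)–(c): allowed.
(b)–(d): allowed.
(c)–(d): forbidden (parity).
Allowed pairs: 4 of 6.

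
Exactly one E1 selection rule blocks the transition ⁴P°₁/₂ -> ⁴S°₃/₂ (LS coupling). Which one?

ΔL = 0, ±1 (not L=0↔0): L: 1 → 0, ΔL = -1 — passes.
ΔJ = 0, ±1 (not J=0↔0): J: 1/2 → 3/2, ΔJ = +1 — passes.
Parity must change: odd → odd — fails.
ΔS = 0: S: 3/2 → 3/2 — passes.

parity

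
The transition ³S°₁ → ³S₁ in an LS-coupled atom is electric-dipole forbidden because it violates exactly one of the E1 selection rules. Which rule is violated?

Reading off the term symbols: S 1→1, L 0→0, J 1→1, parity odd→even.
ΔS = 0: S: 1 → 1 — ✓.
ΔL = 0, ±1 (not L=0↔0): L: 0 → 0, ΔL = +0 — ✗.
Parity must change: odd → even — ✓.
ΔJ = 0, ±1 (not J=0↔0): J: 1 → 1, ΔJ = +0 — ✓.

the L=0 ↔ L=0 exclusion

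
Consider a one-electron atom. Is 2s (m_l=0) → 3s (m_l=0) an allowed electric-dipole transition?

l: 0 → 0 (Δl = +0). Δl = ±1 ✗.
m_l: 0 → 0 (Δm_l = +0). |Δm_l| ≤ 1 ✓.
The transition is electric-dipole forbidden.

forbidden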